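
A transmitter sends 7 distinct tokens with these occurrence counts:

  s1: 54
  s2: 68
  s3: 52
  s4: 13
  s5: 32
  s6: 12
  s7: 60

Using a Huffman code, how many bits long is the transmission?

770

Greedily combine the two least-frequent nodes:
merge s6(12) and s4(13): 25
merge 25 and s5(32): 57
merge s3(52) and s1(54): 106
merge 57 and s7(60): 117
merge s2(68) and 106: 174
merge 117 and 174: 291
Total encoded bits = sum of merged weights = 25 + 57 + 106 + 117 + 174 + 291 = 770.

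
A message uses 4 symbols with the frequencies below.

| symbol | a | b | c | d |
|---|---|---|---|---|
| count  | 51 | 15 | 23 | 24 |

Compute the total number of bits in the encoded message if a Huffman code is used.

213

Greedily combine the two least-frequent nodes:
merge b(15) and c(23): 38
merge d(24) and 38: 62
merge a(51) and 62: 113
The encoded length is the sum of every internal node's weight: 38 + 62 + 113 = 213 bits.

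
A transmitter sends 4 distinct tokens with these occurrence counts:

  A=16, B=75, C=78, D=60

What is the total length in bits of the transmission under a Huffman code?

Greedily combine the two least-frequent nodes:
merge A(16) and D(60): 76
merge B(75) and 76: 151
merge C(78) and 151: 229
Total encoded bits = sum of merged weights = 76 + 151 + 229 = 456.

456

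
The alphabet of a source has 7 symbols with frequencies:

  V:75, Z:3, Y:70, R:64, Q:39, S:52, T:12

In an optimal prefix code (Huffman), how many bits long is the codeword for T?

Repeatedly merge the two smallest:
combine Z(3), T(12) → 15
combine 15, Q(39) → 54
combine S(52), 54 → 106
combine R(64), Y(70) → 134
combine V(75), 106 → 181
combine 134, 181 → 315
T sits 5 levels below the root, so its codeword is 5 bits.

5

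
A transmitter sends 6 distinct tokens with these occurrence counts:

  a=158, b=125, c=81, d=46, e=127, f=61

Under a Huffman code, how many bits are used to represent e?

2

Repeatedly merge the two smallest:
d(46) + f(61) → 107
c(81) + 107 → 188
b(125) + e(127) → 252
a(158) + 188 → 346
252 + 346 → 598
e's leaf is at depth 2, giving a 2-bit codeword.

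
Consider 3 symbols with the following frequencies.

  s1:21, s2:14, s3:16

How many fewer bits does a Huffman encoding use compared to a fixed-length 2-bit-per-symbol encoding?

Fixed-length: 2 bits × 51 symbols = 102 bits.
Huffman merges:
combine s2(14), s3(16) → 30
combine s1(21), 30 → 51
Huffman total = 30 + 51 = 81 bits.
Saving = 102 − 81 = 21 bits.

21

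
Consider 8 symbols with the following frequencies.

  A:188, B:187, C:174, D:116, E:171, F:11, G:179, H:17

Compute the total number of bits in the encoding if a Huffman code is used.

Merge the two smallest weights repeatedly:
F(11) + H(17) → 28
28 + D(116) → 144
144 + E(171) → 315
C(174) + G(179) → 353
B(187) + A(188) → 375
315 + 353 → 668
375 + 668 → 1043
Each symbol's bit-cost is frequency × depth; summing gives 2926 bits (equivalently 28 + 144 + 315 + 353 + 375 + 668 + 1043).

2926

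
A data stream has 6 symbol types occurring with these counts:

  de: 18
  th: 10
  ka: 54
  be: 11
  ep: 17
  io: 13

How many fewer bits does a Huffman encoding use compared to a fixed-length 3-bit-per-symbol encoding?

Fixed-length: 3 bits × 123 symbols = 369 bits.
Huffman merges:
combine th(10), be(11) → 21
combine io(13), ep(17) → 30
combine de(18), 21 → 39
combine 30, 39 → 69
combine ka(54), 69 → 123
Huffman total = 21 + 30 + 39 + 69 + 123 = 282 bits.
Saving = 369 − 282 = 87 bits.

87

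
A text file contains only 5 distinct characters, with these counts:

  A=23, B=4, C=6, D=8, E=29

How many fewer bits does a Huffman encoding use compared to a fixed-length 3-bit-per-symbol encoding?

Fixed-length: 3 bits × 70 symbols = 210 bits.
Huffman merges:
B(4) + C(6) → 10
D(8) + 10 → 18
18 + A(23) → 41
E(29) + 41 → 70
Huffman total = 10 + 18 + 41 + 70 = 139 bits.
Saving = 210 − 139 = 71 bits.

71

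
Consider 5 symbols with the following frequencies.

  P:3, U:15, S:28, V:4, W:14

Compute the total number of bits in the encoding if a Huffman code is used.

Greedily combine the two least-frequent nodes:
combine P(3), V(4) → 7
combine 7, W(14) → 21
combine U(15), 21 → 36
combine S(28), 36 → 64
Total encoded bits = sum of merged weights = 7 + 21 + 36 + 64 = 128.

128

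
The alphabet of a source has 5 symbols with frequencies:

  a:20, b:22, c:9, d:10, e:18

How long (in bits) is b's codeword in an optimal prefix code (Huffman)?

2

Build the tree from the bottom:
c(9) + d(10) → 19
e(18) + 19 → 37
a(20) + b(22) → 42
37 + 42 → 79
b's leaf is at depth 2, giving a 2-bit codeword.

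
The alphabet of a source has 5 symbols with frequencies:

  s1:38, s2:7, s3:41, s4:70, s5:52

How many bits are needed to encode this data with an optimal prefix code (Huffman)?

Build the Huffman tree bottom-up:
merge s2(7) and s1(38): 45
merge s3(41) and 45: 86
merge s5(52) and s4(70): 122
merge 86 and 122: 208
The encoded length is the sum of every internal node's weight: 45 + 86 + 122 + 208 = 461 bits.

461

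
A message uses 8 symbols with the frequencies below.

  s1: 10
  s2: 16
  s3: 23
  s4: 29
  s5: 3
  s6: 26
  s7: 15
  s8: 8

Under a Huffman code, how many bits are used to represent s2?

Repeatedly merge the two smallest:
merge s5(3) and s8(8): 11
merge s1(10) and 11: 21
merge s7(15) and s2(16): 31
merge 21 and s3(23): 44
merge s6(26) and s4(29): 55
merge 31 and 44: 75
merge 55 and 75: 130
s2's leaf is at depth 3, giving a 3-bit codeword.

3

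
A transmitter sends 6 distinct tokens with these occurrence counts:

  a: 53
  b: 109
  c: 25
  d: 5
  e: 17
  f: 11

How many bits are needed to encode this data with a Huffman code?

438

Greedily combine the two least-frequent nodes:
combine d(5), f(11) → 16
combine 16, e(17) → 33
combine c(25), 33 → 58
combine a(53), 58 → 111
combine b(109), 111 → 220
Each symbol's bit-cost is frequency × depth; summing gives 438 bits (equivalently 16 + 33 + 58 + 111 + 220).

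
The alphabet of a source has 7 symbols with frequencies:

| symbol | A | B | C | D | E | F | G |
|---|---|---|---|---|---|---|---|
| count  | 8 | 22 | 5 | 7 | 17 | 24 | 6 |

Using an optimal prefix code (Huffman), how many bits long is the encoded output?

230

Build the Huffman tree bottom-up:
merge C(5) and G(6): 11
merge D(7) and A(8): 15
merge 11 and 15: 26
merge E(17) and B(22): 39
merge F(24) and 26: 50
merge 39 and 50: 89
Total encoded bits = sum of merged weights = 11 + 15 + 26 + 39 + 50 + 89 = 230.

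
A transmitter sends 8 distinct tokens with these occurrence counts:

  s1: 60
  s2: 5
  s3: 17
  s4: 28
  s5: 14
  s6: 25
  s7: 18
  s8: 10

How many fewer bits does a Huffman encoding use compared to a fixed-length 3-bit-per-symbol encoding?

45

Fixed-length: 3 bits × 177 symbols = 531 bits.
Huffman merges:
combine s2(5), s8(10) → 15
combine s5(14), 15 → 29
combine s3(17), s7(18) → 35
combine s6(25), s4(28) → 53
combine 29, 35 → 64
combine 53, s1(60) → 113
combine 64, 113 → 177
Huffman total = 15 + 29 + 35 + 53 + 64 + 113 + 177 = 486 bits.
Saving = 531 − 486 = 45 bits.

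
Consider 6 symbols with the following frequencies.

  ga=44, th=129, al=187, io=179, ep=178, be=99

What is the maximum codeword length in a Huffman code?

Merge the two lowest-weight nodes at each step:
combine ga(44), be(99) → 143
combine th(129), 143 → 272
combine ep(178), io(179) → 357
combine al(187), 272 → 459
combine 357, 459 → 816
Maximum depth reached is 4.

4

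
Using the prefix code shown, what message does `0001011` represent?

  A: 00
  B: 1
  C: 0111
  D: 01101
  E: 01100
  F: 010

Read left to right; each codeword is recognised as soon as it completes (prefix code):
  00→A | 010→F | 1→B | 1→B
Decoded message: AFBB

AFBB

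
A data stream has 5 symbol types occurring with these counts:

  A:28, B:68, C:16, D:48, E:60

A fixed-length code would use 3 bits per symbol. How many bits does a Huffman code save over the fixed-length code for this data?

Fixed-length: 3 bits × 220 symbols = 660 bits.
Huffman merges:
combine C(16), A(28) → 44
combine 44, D(48) → 92
combine E(60), B(68) → 128
combine 92, 128 → 220
Huffman total = 44 + 92 + 128 + 220 = 484 bits.
Saving = 660 − 484 = 176 bits.

176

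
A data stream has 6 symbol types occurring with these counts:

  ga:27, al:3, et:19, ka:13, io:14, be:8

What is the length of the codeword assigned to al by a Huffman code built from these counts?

Huffman merges, smallest pair first:
merge al(3) and be(8): 11
merge 11 and ka(13): 24
merge io(14) and et(19): 33
merge 24 and ga(27): 51
merge 33 and 51: 84
al's leaf is at depth 4, giving a 4-bit codeword.

4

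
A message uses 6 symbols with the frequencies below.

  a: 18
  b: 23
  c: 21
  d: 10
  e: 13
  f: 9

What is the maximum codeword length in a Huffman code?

Merge the two lowest-weight nodes at each step:
merge f(9) and d(10): 19
merge e(13) and a(18): 31
merge 19 and c(21): 40
merge b(23) and 31: 54
merge 40 and 54: 94
The first pair merged (f, d) ends up deepest, at depth 3.

3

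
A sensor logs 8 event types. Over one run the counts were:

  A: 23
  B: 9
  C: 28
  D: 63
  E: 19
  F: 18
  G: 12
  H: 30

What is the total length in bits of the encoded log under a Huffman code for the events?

Build the Huffman tree bottom-up:
combine B(9), G(12) → 21
combine F(18), E(19) → 37
combine 21, A(23) → 44
combine C(28), H(30) → 58
combine 37, 44 → 81
combine 58, D(63) → 121
combine 81, 121 → 202
Total encoded bits = sum of merged weights = 21 + 37 + 44 + 58 + 81 + 121 + 202 = 564.

564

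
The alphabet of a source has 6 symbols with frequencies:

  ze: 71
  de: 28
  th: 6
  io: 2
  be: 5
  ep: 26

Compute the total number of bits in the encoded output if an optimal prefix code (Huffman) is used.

Build the Huffman tree bottom-up:
combine io(2), be(5) → 7
combine th(6), 7 → 13
combine 13, ep(26) → 39
combine de(28), 39 → 67
combine 67, ze(71) → 138
Each symbol's bit-cost is frequency × depth; summing gives 264 bits (equivalently 7 + 13 + 39 + 67 + 138).

264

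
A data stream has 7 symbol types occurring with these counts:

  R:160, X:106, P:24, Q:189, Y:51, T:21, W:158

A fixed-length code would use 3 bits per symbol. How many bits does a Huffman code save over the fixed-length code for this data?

Fixed-length: 3 bits × 709 symbols = 2127 bits.
Huffman merges:
T(21) + P(24) → 45
45 + Y(51) → 96
96 + X(106) → 202
W(158) + R(160) → 318
Q(189) + 202 → 391
318 + 391 → 709
Huffman total = 45 + 96 + 202 + 318 + 391 + 709 = 1761 bits.
Saving = 2127 − 1761 = 366 bits.

366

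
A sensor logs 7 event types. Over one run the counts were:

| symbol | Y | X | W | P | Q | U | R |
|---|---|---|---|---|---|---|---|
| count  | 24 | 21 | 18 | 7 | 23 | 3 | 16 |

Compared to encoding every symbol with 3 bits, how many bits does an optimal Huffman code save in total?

Fixed-length: 3 bits × 112 symbols = 336 bits.
Huffman merges:
combine U(3), P(7) → 10
combine 10, R(16) → 26
combine W(18), X(21) → 39
combine Q(23), Y(24) → 47
combine 26, 39 → 65
combine 47, 65 → 112
Huffman total = 10 + 26 + 39 + 47 + 65 + 112 = 299 bits.
Saving = 336 − 299 = 37 bits.

37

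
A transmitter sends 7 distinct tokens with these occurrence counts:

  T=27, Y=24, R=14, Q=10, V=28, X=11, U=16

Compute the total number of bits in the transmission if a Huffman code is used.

356

Greedily combine the two least-frequent nodes:
Q(10) + X(11) → 21
R(14) + U(16) → 30
21 + Y(24) → 45
T(27) + V(28) → 55
30 + 45 → 75
55 + 75 → 130
Each symbol's bit-cost is frequency × depth; summing gives 356 bits (equivalently 21 + 30 + 45 + 55 + 75 + 130).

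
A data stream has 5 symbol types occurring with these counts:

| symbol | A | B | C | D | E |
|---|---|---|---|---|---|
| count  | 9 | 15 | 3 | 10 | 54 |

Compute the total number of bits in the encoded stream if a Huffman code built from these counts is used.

162

Merge the two smallest weights repeatedly:
C(3) + A(9) → 12
D(10) + 12 → 22
B(15) + 22 → 37
37 + E(54) → 91
Total encoded bits = sum of merged weights = 12 + 22 + 37 + 91 = 162.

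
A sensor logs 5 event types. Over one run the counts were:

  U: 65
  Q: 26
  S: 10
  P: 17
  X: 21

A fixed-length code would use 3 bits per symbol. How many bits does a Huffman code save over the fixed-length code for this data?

130

Fixed-length: 3 bits × 139 symbols = 417 bits.
Huffman merges:
combine S(10), P(17) → 27
combine X(21), Q(26) → 47
combine 27, 47 → 74
combine U(65), 74 → 139
Huffman total = 27 + 47 + 74 + 139 = 287 bits.
Saving = 417 − 287 = 130 bits.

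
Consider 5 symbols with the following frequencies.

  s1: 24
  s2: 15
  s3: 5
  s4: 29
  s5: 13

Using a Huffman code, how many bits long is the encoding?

190

Greedily combine the two least-frequent nodes:
combine s3(5), s5(13) → 18
combine s2(15), 18 → 33
combine s1(24), s4(29) → 53
combine 33, 53 → 86
Total encoded bits = sum of merged weights = 18 + 33 + 53 + 86 = 190.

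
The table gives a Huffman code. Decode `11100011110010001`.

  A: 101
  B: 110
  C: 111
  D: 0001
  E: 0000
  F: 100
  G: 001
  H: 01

CDCGD

Read left to right; each codeword is recognised as soon as it completes (prefix code):
  111→C | 0001→D | 111→C | 001→G | 0001→D
Decoded message: CDCGD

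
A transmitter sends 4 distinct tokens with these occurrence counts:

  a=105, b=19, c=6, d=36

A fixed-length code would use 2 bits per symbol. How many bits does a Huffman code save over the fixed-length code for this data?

80

Fixed-length: 2 bits × 166 symbols = 332 bits.
Huffman merges:
merge c(6) and b(19): 25
merge 25 and d(36): 61
merge 61 and a(105): 166
Huffman total = 25 + 61 + 166 = 252 bits.
Saving = 332 − 252 = 80 bits.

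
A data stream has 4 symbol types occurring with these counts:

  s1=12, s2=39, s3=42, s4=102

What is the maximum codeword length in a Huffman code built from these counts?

3

Merge the two lowest-weight nodes at each step:
s1(12) + s2(39) → 51
s3(42) + 51 → 93
93 + s4(102) → 195
Maximum depth reached is 3.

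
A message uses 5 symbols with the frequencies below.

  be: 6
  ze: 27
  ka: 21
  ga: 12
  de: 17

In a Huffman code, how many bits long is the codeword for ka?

2

Repeatedly merge the two smallest:
be(6) + ga(12) → 18
de(17) + 18 → 35
ka(21) + ze(27) → 48
35 + 48 → 83
The subtree containing ka is merged 2 times, so code length = 2.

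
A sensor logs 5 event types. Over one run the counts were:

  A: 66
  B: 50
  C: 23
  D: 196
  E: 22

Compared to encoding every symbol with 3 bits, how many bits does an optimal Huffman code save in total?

Fixed-length: 3 bits × 357 symbols = 1071 bits.
Huffman merges:
merge E(22) and C(23): 45
merge 45 and B(50): 95
merge A(66) and 95: 161
merge 161 and D(196): 357
Huffman total = 45 + 95 + 161 + 357 = 658 bits.
Saving = 1071 − 658 = 413 bits.

413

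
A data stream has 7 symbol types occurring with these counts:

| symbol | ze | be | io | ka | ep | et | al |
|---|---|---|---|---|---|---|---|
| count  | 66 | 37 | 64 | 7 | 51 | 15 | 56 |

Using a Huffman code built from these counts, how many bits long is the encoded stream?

780

Greedily combine the two least-frequent nodes:
merge ka(7) and et(15): 22
merge 22 and be(37): 59
merge ep(51) and al(56): 107
merge 59 and io(64): 123
merge ze(66) and 107: 173
merge 123 and 173: 296
The encoded length is the sum of every internal node's weight: 22 + 59 + 107 + 123 + 173 + 296 = 780 bits.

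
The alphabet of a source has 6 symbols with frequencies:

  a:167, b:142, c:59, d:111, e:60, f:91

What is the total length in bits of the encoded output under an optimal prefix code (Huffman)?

1581

Merge the two smallest weights repeatedly:
combine c(59), e(60) → 119
combine f(91), d(111) → 202
combine 119, b(142) → 261
combine a(167), 202 → 369
combine 261, 369 → 630
Total encoded bits = sum of merged weights = 119 + 202 + 261 + 369 + 630 = 1581.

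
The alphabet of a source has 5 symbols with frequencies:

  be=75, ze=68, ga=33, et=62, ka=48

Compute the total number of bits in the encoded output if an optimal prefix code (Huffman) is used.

Greedily combine the two least-frequent nodes:
merge ga(33) and ka(48): 81
merge et(62) and ze(68): 130
merge be(75) and 81: 156
merge 130 and 156: 286
Each symbol's bit-cost is frequency × depth; summing gives 653 bits (equivalently 81 + 130 + 156 + 286).

653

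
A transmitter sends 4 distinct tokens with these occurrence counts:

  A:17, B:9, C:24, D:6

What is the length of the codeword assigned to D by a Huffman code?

Build the tree from the bottom:
D(6) + B(9) → 15
15 + A(17) → 32
C(24) + 32 → 56
D sits 3 levels below the root, so its codeword is 3 bits.

3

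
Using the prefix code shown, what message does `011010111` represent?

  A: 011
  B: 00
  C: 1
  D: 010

ADCCC

Read left to right; each codeword is recognised as soon as it completes (prefix code):
  011→A | 010→D | 1→C | 1→C | 1→C
Decoded message: ADCCC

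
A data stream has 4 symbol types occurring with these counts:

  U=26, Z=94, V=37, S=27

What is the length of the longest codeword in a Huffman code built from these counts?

Merge the two lowest-weight nodes at each step:
U(26) + S(27) → 53
V(37) + 53 → 90
90 + Z(94) → 184
The first pair merged (U, S) ends up deepest, at depth 3.

3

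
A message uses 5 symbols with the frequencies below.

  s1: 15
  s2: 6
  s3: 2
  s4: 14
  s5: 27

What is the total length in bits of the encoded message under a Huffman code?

Greedily combine the two least-frequent nodes:
s3(2) + s2(6) → 8
8 + s4(14) → 22
s1(15) + 22 → 37
s5(27) + 37 → 64
Total encoded bits = sum of merged weights = 8 + 22 + 37 + 64 = 131.

131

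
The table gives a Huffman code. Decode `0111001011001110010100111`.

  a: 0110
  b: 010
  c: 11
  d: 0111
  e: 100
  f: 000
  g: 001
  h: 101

Read left to right; each codeword is recognised as soon as it completes (prefix code):
  0111→d | 001→g | 0110→a | 0111→d | 001→g | 010→b | 0111→d
Decoded message: dgadgbd

dgadgbd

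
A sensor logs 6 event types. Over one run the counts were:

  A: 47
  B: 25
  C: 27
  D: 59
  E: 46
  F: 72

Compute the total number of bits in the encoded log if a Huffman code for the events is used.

697

Greedily combine the two least-frequent nodes:
B(25) + C(27) → 52
E(46) + A(47) → 93
52 + D(59) → 111
F(72) + 93 → 165
111 + 165 → 276
Total encoded bits = sum of merged weights = 52 + 93 + 111 + 165 + 276 = 697.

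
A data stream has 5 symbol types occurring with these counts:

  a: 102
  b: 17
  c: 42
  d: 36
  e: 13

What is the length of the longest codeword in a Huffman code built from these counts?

4

Merge the two lowest-weight nodes at each step:
e(13) + b(17) → 30
30 + d(36) → 66
c(42) + 66 → 108
a(102) + 108 → 210
The first pair merged (e, b) ends up deepest, at depth 4.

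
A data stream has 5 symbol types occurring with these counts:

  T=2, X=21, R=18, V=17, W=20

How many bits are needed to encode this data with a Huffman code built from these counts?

175

Merge the two smallest weights repeatedly:
merge T(2) and V(17): 19
merge R(18) and 19: 37
merge W(20) and X(21): 41
merge 37 and 41: 78
Total encoded bits = sum of merged weights = 19 + 37 + 41 + 78 = 175.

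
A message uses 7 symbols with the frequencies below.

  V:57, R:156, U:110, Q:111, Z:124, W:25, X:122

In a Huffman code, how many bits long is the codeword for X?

Repeatedly merge the two smallest:
combine W(25), V(57) → 82
combine 82, U(110) → 192
combine Q(111), X(122) → 233
combine Z(124), R(156) → 280
combine 192, 233 → 425
combine 280, 425 → 705
The subtree containing X is merged 3 times, so code length = 3.

3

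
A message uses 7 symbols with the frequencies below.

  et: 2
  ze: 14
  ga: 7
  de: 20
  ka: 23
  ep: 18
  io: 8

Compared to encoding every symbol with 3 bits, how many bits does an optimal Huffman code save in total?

35

Fixed-length: 3 bits × 92 symbols = 276 bits.
Huffman merges:
et(2) + ga(7) → 9
io(8) + 9 → 17
ze(14) + 17 → 31
ep(18) + de(20) → 38
ka(23) + 31 → 54
38 + 54 → 92
Huffman total = 9 + 17 + 31 + 38 + 54 + 92 = 241 bits.
Saving = 276 − 241 = 35 bits.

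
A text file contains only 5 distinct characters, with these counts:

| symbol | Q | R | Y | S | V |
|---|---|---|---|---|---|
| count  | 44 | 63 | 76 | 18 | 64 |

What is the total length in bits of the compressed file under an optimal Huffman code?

Greedily combine the two least-frequent nodes:
S(18) + Q(44) → 62
62 + R(63) → 125
V(64) + Y(76) → 140
125 + 140 → 265
Each symbol's bit-cost is frequency × depth; summing gives 592 bits (equivalently 62 + 125 + 140 + 265).

592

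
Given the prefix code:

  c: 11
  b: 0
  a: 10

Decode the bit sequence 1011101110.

acaca

Read left to right; each codeword is recognised as soon as it completes (prefix code):
  10→a | 11→c | 10→a | 11→c | 10→a
Decoded message: acaca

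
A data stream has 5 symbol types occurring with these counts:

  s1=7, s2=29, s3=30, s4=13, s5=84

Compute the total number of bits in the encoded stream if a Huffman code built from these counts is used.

Greedily combine the two least-frequent nodes:
combine s1(7), s4(13) → 20
combine 20, s2(29) → 49
combine s3(30), 49 → 79
combine 79, s5(84) → 163
Each symbol's bit-cost is frequency × depth; summing gives 311 bits (equivalently 20 + 49 + 79 + 163).

311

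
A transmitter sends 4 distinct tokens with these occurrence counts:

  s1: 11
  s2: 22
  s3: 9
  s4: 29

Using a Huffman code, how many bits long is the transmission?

Merge the two smallest weights repeatedly:
s3(9) + s1(11) → 20
20 + s2(22) → 42
s4(29) + 42 → 71
Total encoded bits = sum of merged weights = 20 + 42 + 71 = 133.

133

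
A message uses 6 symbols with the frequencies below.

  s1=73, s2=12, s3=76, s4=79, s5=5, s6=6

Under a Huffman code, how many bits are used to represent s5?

Huffman merges, smallest pair first:
merge s5(5) and s6(6): 11
merge 11 and s2(12): 23
merge 23 and s1(73): 96
merge s3(76) and s4(79): 155
merge 96 and 155: 251
The subtree containing s5 is merged 4 times, so code length = 4.

4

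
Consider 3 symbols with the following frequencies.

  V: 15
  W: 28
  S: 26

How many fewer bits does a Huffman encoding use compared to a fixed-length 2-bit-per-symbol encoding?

28

Fixed-length: 2 bits × 69 symbols = 138 bits.
Huffman merges:
merge V(15) and S(26): 41
merge W(28) and 41: 69
Huffman total = 41 + 69 = 110 bits.
Saving = 138 − 110 = 28 bits.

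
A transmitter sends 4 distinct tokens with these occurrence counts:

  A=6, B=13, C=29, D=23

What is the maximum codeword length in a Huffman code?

Merge the two lowest-weight nodes at each step:
A(6) + B(13) → 19
19 + D(23) → 42
C(29) + 42 → 71
Maximum depth reached is 3.

3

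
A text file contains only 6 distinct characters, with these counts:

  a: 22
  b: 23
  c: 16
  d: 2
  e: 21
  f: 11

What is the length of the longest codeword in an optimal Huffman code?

Merge the two lowest-weight nodes at each step:
merge d(2) and f(11): 13
merge 13 and c(16): 29
merge e(21) and a(22): 43
merge b(23) and 29: 52
merge 43 and 52: 95
Maximum depth reached is 4.

4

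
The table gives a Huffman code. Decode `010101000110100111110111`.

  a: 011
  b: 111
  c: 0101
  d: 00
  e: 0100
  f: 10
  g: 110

Read left to right; each codeword is recognised as soon as it completes (prefix code):
  0101→c | 0100→e | 011→a | 0100→e | 111→b | 110→g | 111→b
Decoded message: ceaebgb

ceaebgb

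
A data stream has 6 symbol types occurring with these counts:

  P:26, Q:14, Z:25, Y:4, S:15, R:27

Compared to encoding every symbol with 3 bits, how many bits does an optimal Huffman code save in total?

Fixed-length: 3 bits × 111 symbols = 333 bits.
Huffman merges:
merge Y(4) and Q(14): 18
merge S(15) and 18: 33
merge Z(25) and P(26): 51
merge R(27) and 33: 60
merge 51 and 60: 111
Huffman total = 18 + 33 + 51 + 60 + 111 = 273 bits.
Saving = 333 − 273 = 60 bits.

60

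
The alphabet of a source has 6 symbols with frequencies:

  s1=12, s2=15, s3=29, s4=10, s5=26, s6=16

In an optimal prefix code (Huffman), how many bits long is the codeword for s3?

Build the tree from the bottom:
s4(10) + s1(12) → 22
s2(15) + s6(16) → 31
22 + s5(26) → 48
s3(29) + 31 → 60
48 + 60 → 108
s3's leaf is at depth 2, giving a 2-bit codeword.

2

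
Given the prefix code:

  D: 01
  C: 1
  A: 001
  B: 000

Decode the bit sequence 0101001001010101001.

DDAADDDA

Read left to right; each codeword is recognised as soon as it completes (prefix code):
  01→D | 01→D | 001→A | 001→A | 01→D | 01→D | 01→D | 001→A
Decoded message: DDAADDDA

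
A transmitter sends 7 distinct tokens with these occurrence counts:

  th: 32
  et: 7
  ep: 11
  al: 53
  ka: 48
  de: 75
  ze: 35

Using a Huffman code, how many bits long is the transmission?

Greedily combine the two least-frequent nodes:
combine et(7), ep(11) → 18
combine 18, th(32) → 50
combine ze(35), ka(48) → 83
combine 50, al(53) → 103
combine de(75), 83 → 158
combine 103, 158 → 261
Each symbol's bit-cost is frequency × depth; summing gives 673 bits (equivalently 18 + 50 + 83 + 103 + 158 + 261).

673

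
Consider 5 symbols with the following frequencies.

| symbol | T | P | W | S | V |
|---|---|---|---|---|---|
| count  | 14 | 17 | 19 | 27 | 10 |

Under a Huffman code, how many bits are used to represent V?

3

Repeatedly merge the two smallest:
V(10) + T(14) → 24
P(17) + W(19) → 36
24 + S(27) → 51
36 + 51 → 87
V sits 3 levels below the root, so its codeword is 3 bits.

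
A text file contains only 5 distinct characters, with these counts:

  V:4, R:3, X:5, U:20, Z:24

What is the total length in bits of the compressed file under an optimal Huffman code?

107

Build the Huffman tree bottom-up:
combine R(3), V(4) → 7
combine X(5), 7 → 12
combine 12, U(20) → 32
combine Z(24), 32 → 56
The encoded length is the sum of every internal node's weight: 7 + 12 + 32 + 56 = 107 bits.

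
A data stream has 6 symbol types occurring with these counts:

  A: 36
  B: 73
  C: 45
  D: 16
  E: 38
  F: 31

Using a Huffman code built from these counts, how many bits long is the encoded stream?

Greedily combine the two least-frequent nodes:
combine D(16), F(31) → 47
combine A(36), E(38) → 74
combine C(45), 47 → 92
combine B(73), 74 → 147
combine 92, 147 → 239
The encoded length is the sum of every internal node's weight: 47 + 74 + 92 + 147 + 239 = 599 bits.

599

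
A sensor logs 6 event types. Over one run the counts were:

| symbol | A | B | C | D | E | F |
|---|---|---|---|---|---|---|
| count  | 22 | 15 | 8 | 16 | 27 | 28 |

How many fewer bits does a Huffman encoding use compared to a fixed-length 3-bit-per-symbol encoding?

Fixed-length: 3 bits × 116 symbols = 348 bits.
Huffman merges:
combine C(8), B(15) → 23
combine D(16), A(22) → 38
combine 23, E(27) → 50
combine F(28), 38 → 66
combine 50, 66 → 116
Huffman total = 23 + 38 + 50 + 66 + 116 = 293 bits.
Saving = 348 − 293 = 55 bits.

55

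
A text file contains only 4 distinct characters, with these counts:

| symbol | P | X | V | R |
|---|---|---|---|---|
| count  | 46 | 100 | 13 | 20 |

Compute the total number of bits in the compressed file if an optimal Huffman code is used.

Greedily combine the two least-frequent nodes:
combine V(13), R(20) → 33
combine 33, P(46) → 79
combine 79, X(100) → 179
Total encoded bits = sum of merged weights = 33 + 79 + 179 = 291.

291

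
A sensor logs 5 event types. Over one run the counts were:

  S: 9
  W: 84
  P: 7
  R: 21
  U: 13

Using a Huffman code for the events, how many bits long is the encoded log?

229

Build the Huffman tree bottom-up:
combine P(7), S(9) → 16
combine U(13), 16 → 29
combine R(21), 29 → 50
combine 50, W(84) → 134
Each symbol's bit-cost is frequency × depth; summing gives 229 bits (equivalently 16 + 29 + 50 + 134).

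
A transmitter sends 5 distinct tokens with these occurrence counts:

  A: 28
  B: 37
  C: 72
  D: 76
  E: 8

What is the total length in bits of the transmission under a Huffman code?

Greedily combine the two least-frequent nodes:
combine E(8), A(28) → 36
combine 36, B(37) → 73
combine C(72), 73 → 145
combine D(76), 145 → 221
Total encoded bits = sum of merged weights = 36 + 73 + 145 + 221 = 475.

475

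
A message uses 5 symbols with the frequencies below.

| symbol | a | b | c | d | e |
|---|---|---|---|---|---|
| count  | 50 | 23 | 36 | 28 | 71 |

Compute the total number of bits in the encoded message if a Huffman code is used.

467

Merge the two smallest weights repeatedly:
merge b(23) and d(28): 51
merge c(36) and a(50): 86
merge 51 and e(71): 122
merge 86 and 122: 208
Total encoded bits = sum of merged weights = 51 + 86 + 122 + 208 = 467.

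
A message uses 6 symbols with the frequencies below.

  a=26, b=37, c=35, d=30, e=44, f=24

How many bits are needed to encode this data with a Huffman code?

Merge the two smallest weights repeatedly:
combine f(24), a(26) → 50
combine d(30), c(35) → 65
combine b(37), e(44) → 81
combine 50, 65 → 115
combine 81, 115 → 196
Each symbol's bit-cost is frequency × depth; summing gives 507 bits (equivalently 50 + 65 + 81 + 115 + 196).

507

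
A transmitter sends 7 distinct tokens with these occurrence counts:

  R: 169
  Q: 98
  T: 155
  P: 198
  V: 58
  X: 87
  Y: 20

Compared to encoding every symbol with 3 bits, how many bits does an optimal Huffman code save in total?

289

Fixed-length: 3 bits × 785 symbols = 2355 bits.
Huffman merges:
Y(20) + V(58) → 78
78 + X(87) → 165
Q(98) + T(155) → 253
165 + R(169) → 334
P(198) + 253 → 451
334 + 451 → 785
Huffman total = 78 + 165 + 253 + 334 + 451 + 785 = 2066 bits.
Saving = 2355 − 2066 = 289 bits.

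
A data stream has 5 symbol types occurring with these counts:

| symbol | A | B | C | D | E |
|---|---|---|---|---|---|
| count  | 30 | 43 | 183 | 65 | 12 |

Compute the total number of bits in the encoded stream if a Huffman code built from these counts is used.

Merge the two smallest weights repeatedly:
combine E(12), A(30) → 42
combine 42, B(43) → 85
combine D(65), 85 → 150
combine 150, C(183) → 333
The encoded length is the sum of every internal node's weight: 42 + 85 + 150 + 333 = 610 bits.

610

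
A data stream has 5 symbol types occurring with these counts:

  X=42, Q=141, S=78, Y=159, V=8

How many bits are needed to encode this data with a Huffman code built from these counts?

875

Greedily combine the two least-frequent nodes:
merge V(8) and X(42): 50
merge 50 and S(78): 128
merge 128 and Q(141): 269
merge Y(159) and 269: 428
Total encoded bits = sum of merged weights = 50 + 128 + 269 + 428 = 875.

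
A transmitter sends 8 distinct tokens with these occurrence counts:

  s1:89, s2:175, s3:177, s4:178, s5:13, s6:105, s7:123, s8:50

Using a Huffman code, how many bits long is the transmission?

2590

Greedily combine the two least-frequent nodes:
merge s5(13) and s8(50): 63
merge 63 and s1(89): 152
merge s6(105) and s7(123): 228
merge 152 and s2(175): 327
merge s3(177) and s4(178): 355
merge 228 and 327: 555
merge 355 and 555: 910
Total encoded bits = sum of merged weights = 63 + 152 + 228 + 327 + 355 + 555 + 910 = 2590.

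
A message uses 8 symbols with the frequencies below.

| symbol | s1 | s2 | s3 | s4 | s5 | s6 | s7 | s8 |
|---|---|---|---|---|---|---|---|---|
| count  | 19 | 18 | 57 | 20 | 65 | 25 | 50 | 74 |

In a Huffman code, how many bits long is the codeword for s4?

4

Huffman merges, smallest pair first:
s2(18) + s1(19) → 37
s4(20) + s6(25) → 45
37 + 45 → 82
s7(50) + s3(57) → 107
s5(65) + s8(74) → 139
82 + 107 → 189
139 + 189 → 328
s4's leaf is at depth 4, giving a 4-bit codeword.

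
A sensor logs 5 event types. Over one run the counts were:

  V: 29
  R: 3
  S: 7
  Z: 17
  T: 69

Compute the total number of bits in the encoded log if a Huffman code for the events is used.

218

Greedily combine the two least-frequent nodes:
R(3) + S(7) → 10
10 + Z(17) → 27
27 + V(29) → 56
56 + T(69) → 125
Total encoded bits = sum of merged weights = 10 + 27 + 56 + 125 = 218.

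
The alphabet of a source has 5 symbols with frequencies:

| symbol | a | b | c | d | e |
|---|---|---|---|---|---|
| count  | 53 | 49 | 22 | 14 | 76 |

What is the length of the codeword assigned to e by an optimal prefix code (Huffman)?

2

Huffman merges, smallest pair first:
d(14) + c(22) → 36
36 + b(49) → 85
a(53) + e(76) → 129
85 + 129 → 214
e's leaf is at depth 2, giving a 2-bit codeword.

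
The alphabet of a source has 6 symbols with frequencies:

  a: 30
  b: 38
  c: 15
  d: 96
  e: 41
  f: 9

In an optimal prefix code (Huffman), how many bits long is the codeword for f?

4

Build the tree from the bottom:
merge f(9) and c(15): 24
merge 24 and a(30): 54
merge b(38) and e(41): 79
merge 54 and 79: 133
merge d(96) and 133: 229
The subtree containing f is merged 4 times, so code length = 4.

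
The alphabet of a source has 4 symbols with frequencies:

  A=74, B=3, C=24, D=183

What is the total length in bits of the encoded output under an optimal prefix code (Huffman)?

Merge the two smallest weights repeatedly:
B(3) + C(24) → 27
27 + A(74) → 101
101 + D(183) → 284
Each symbol's bit-cost is frequency × depth; summing gives 412 bits (equivalently 27 + 101 + 284).

412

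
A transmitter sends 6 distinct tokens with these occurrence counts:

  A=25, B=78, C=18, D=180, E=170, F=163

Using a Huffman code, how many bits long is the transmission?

1432

Build the Huffman tree bottom-up:
merge C(18) and A(25): 43
merge 43 and B(78): 121
merge 121 and F(163): 284
merge E(170) and D(180): 350
merge 284 and 350: 634
Each symbol's bit-cost is frequency × depth; summing gives 1432 bits (equivalently 43 + 121 + 284 + 350 + 634).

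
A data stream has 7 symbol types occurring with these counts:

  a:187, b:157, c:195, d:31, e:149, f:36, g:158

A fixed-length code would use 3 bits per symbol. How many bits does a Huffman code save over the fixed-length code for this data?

315

Fixed-length: 3 bits × 913 symbols = 2739 bits.
Huffman merges:
merge d(31) and f(36): 67
merge 67 and e(149): 216
merge b(157) and g(158): 315
merge a(187) and c(195): 382
merge 216 and 315: 531
merge 382 and 531: 913
Huffman total = 67 + 216 + 315 + 382 + 531 + 913 = 2424 bits.
Saving = 2739 − 2424 = 315 bits.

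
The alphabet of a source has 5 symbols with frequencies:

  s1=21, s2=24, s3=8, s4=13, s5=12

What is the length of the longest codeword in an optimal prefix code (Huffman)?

Merge the two lowest-weight nodes at each step:
merge s3(8) and s5(12): 20
merge s4(13) and 20: 33
merge s1(21) and s2(24): 45
merge 33 and 45: 78
The first pair merged (s3, s5) ends up deepest, at depth 3.

3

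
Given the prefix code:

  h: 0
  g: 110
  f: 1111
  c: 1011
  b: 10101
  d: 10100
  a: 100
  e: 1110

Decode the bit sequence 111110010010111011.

faacc

Read left to right; each codeword is recognised as soon as it completes (prefix code):
  1111→f | 100→a | 100→a | 1011→c | 1011→c
Decoded message: faacc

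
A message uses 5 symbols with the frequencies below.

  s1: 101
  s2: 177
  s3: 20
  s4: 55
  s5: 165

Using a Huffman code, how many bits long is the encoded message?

1110

Build the Huffman tree bottom-up:
merge s3(20) and s4(55): 75
merge 75 and s1(101): 176
merge s5(165) and 176: 341
merge s2(177) and 341: 518
The encoded length is the sum of every internal node's weight: 75 + 176 + 341 + 518 = 1110 bits.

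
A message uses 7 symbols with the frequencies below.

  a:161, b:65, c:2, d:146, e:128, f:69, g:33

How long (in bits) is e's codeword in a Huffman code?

Repeatedly merge the two smallest:
merge c(2) and g(33): 35
merge 35 and b(65): 100
merge f(69) and 100: 169
merge e(128) and d(146): 274
merge a(161) and 169: 330
merge 274 and 330: 604
The subtree containing e is merged 2 times, so code length = 2.

2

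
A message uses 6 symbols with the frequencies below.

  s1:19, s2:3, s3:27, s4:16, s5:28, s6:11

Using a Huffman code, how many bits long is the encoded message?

252

Merge the two smallest weights repeatedly:
merge s2(3) and s6(11): 14
merge 14 and s4(16): 30
merge s1(19) and s3(27): 46
merge s5(28) and 30: 58
merge 46 and 58: 104
The encoded length is the sum of every internal node's weight: 14 + 30 + 46 + 58 + 104 = 252 bits.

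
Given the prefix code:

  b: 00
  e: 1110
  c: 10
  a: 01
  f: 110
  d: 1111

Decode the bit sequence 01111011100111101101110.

aeeaefe

Read left to right; each codeword is recognised as soon as it completes (prefix code):
  01→a | 1110→e | 1110→e | 01→a | 1110→e | 110→f | 1110→e
Decoded message: aeeaefe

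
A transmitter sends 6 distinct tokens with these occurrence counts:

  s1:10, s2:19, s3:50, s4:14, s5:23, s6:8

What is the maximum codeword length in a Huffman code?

Merge the two lowest-weight nodes at each step:
merge s6(8) and s1(10): 18
merge s4(14) and 18: 32
merge s2(19) and s5(23): 42
merge 32 and 42: 74
merge s3(50) and 74: 124
The first pair merged (s6, s1) ends up deepest, at depth 4.

4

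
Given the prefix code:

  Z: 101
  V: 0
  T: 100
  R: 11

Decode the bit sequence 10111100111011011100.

ZRTRZZRVV

Read left to right; each codeword is recognised as soon as it completes (prefix code):
  101→Z | 11→R | 100→T | 11→R | 101→Z | 101→Z | 11→R | 0→V | 0→V
Decoded message: ZRTRZZRVV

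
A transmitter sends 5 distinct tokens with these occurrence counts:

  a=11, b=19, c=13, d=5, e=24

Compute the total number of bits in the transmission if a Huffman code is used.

160

Merge the two smallest weights repeatedly:
merge d(5) and a(11): 16
merge c(13) and 16: 29
merge b(19) and e(24): 43
merge 29 and 43: 72
Total encoded bits = sum of merged weights = 16 + 29 + 43 + 72 = 160.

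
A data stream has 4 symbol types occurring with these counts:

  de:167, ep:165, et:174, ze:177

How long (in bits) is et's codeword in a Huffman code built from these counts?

Build the tree from the bottom:
combine ep(165), de(167) → 332
combine et(174), ze(177) → 351
combine 332, 351 → 683
et sits 2 levels below the root, so its codeword is 2 bits.

2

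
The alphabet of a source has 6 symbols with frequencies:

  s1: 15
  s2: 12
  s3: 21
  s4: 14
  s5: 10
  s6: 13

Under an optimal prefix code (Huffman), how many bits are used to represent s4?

3

Huffman merges, smallest pair first:
combine s5(10), s2(12) → 22
combine s6(13), s4(14) → 27
combine s1(15), s3(21) → 36
combine 22, 27 → 49
combine 36, 49 → 85
s4 sits 3 levels below the root, so its codeword is 3 bits.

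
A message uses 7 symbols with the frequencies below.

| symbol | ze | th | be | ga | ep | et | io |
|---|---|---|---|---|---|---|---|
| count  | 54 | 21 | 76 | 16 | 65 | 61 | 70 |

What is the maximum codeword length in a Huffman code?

Merge the two lowest-weight nodes at each step:
combine ga(16), th(21) → 37
combine 37, ze(54) → 91
combine et(61), ep(65) → 126
combine io(70), be(76) → 146
combine 91, 126 → 217
combine 146, 217 → 363
Maximum depth reached is 4.

4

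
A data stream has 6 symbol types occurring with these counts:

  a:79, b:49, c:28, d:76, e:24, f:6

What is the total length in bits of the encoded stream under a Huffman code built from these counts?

612

Greedily combine the two least-frequent nodes:
merge f(6) and e(24): 30
merge c(28) and 30: 58
merge b(49) and 58: 107
merge d(76) and a(79): 155
merge 107 and 155: 262
The encoded length is the sum of every internal node's weight: 30 + 58 + 107 + 155 + 262 = 612 bits.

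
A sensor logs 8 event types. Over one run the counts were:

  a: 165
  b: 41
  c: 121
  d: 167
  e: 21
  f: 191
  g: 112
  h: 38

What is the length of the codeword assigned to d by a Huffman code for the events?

2

Repeatedly merge the two smallest:
merge e(21) and h(38): 59
merge b(41) and 59: 100
merge 100 and g(112): 212
merge c(121) and a(165): 286
merge d(167) and f(191): 358
merge 212 and 286: 498
merge 358 and 498: 856
d's leaf is at depth 2, giving a 2-bit codeword.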